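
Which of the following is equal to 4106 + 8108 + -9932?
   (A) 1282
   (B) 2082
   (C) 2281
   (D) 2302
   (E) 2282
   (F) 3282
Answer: E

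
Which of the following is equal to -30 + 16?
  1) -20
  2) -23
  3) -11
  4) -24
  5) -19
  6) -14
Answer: 6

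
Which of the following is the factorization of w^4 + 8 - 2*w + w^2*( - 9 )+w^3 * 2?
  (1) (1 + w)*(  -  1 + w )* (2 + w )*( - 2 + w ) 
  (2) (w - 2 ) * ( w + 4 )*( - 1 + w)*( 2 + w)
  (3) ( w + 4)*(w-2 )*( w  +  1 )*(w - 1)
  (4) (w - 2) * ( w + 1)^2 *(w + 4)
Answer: 3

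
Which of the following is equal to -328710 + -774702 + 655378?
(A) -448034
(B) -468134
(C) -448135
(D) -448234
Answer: A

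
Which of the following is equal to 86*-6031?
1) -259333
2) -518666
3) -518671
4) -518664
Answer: 2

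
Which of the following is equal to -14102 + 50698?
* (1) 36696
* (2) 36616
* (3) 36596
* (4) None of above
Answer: 3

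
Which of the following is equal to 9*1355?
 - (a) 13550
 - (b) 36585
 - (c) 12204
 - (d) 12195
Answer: d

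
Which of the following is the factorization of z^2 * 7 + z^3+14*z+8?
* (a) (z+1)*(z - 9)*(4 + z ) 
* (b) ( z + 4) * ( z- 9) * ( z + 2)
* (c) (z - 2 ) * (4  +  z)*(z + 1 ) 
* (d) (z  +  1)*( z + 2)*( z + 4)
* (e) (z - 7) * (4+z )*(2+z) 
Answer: d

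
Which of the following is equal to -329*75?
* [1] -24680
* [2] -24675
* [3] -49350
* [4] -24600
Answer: 2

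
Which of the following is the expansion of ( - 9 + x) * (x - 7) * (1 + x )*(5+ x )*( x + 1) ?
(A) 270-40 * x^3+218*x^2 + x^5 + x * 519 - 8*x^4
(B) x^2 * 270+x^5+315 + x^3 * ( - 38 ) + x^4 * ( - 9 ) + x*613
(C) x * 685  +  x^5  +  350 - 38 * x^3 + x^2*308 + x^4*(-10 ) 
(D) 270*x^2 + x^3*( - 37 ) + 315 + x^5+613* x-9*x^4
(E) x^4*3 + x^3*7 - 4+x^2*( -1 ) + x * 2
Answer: B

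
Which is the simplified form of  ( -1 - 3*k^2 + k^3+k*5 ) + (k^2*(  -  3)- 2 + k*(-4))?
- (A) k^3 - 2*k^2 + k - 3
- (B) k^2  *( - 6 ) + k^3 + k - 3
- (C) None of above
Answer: B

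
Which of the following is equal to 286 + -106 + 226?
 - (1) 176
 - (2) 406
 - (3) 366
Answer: 2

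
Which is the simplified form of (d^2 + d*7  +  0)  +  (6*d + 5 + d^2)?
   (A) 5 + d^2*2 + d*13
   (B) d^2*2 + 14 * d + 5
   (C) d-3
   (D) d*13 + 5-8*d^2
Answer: A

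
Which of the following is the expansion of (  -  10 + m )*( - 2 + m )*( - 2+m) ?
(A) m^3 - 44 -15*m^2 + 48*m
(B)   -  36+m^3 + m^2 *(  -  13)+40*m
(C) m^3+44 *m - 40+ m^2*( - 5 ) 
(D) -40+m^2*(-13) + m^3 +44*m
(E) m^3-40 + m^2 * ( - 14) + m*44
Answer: E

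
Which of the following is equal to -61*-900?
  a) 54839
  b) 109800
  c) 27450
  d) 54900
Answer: d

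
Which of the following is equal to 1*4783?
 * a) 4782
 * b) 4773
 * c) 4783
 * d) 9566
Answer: c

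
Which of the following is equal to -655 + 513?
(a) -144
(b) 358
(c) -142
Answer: c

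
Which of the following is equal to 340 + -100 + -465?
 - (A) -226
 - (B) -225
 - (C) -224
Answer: B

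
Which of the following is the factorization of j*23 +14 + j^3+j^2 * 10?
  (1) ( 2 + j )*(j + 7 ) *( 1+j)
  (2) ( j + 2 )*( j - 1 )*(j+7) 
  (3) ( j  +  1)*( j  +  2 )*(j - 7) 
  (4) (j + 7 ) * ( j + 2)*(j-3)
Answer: 1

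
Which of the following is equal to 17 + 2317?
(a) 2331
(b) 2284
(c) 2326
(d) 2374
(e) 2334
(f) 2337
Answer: e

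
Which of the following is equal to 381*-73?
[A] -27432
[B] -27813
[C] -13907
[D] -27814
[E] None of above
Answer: B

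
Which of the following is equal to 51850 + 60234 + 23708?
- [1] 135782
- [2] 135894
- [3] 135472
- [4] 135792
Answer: 4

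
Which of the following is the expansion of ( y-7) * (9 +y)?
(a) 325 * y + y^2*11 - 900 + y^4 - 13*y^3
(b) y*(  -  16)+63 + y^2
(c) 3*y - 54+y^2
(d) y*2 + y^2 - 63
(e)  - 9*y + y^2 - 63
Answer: d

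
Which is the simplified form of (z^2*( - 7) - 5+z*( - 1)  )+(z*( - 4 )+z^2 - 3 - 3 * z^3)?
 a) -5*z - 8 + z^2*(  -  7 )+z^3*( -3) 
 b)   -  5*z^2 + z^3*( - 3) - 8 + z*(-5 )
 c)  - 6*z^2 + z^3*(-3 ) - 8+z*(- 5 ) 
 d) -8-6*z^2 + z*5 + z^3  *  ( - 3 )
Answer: c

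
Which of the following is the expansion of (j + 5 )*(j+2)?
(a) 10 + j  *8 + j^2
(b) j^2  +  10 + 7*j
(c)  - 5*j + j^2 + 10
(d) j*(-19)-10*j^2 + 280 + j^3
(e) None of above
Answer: b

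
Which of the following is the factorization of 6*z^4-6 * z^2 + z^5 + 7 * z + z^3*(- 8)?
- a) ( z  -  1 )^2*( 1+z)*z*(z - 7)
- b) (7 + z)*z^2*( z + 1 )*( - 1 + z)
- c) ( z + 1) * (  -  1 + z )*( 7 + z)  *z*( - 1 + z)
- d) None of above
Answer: c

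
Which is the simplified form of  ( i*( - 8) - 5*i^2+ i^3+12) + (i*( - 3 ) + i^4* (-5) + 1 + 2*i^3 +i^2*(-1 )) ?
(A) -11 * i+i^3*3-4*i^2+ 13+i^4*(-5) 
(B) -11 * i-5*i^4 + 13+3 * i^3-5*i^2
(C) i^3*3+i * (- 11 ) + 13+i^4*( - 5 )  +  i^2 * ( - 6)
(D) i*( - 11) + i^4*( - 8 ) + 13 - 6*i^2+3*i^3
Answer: C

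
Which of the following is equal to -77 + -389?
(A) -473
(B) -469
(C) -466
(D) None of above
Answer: C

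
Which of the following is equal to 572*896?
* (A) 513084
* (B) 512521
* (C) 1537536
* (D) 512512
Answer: D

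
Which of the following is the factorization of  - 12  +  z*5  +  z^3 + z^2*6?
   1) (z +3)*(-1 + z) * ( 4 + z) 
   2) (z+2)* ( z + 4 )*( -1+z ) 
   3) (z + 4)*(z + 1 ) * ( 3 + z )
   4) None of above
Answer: 1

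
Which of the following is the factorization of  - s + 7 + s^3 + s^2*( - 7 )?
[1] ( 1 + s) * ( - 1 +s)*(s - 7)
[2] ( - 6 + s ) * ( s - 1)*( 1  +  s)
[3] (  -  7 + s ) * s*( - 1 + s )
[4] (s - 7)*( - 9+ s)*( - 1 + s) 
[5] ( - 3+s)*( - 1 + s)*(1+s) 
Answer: 1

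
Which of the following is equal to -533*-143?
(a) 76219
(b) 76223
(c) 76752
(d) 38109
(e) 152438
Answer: a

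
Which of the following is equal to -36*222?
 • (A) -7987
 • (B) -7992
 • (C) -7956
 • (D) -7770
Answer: B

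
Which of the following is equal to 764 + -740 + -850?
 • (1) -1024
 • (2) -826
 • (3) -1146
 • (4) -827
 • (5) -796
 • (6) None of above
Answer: 2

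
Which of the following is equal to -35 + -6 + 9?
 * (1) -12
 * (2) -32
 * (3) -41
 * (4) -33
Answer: 2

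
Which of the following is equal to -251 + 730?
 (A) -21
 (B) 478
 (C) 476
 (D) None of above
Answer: D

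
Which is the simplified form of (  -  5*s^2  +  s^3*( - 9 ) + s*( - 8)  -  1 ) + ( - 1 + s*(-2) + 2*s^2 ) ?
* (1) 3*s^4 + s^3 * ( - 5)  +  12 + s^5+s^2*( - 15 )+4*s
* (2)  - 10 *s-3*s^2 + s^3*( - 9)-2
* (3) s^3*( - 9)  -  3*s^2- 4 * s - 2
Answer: 2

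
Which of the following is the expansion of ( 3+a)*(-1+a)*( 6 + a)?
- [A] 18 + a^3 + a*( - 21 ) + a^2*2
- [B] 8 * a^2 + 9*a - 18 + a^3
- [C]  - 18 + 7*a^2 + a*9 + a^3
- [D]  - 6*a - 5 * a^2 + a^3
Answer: B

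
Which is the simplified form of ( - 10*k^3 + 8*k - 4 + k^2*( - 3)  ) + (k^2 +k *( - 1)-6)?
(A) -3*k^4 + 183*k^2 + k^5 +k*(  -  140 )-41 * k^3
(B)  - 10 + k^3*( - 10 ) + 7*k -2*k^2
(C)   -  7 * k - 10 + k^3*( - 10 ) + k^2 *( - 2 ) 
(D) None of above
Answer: B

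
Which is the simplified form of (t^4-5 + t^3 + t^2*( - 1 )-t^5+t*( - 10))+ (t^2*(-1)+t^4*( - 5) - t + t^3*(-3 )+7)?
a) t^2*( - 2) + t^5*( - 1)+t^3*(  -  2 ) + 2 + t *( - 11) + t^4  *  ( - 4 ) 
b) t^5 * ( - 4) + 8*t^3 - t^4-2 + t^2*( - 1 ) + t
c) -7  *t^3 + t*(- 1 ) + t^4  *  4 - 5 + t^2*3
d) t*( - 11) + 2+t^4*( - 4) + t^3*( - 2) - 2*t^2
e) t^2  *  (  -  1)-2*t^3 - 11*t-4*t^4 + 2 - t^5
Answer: a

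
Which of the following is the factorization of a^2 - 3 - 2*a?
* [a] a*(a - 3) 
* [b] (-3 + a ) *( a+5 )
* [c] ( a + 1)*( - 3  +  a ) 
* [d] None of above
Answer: c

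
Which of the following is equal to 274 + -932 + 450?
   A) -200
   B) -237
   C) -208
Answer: C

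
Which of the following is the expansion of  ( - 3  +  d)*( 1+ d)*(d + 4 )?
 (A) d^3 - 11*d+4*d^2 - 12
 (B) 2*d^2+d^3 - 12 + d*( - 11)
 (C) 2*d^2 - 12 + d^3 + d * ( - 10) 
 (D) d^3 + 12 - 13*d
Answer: B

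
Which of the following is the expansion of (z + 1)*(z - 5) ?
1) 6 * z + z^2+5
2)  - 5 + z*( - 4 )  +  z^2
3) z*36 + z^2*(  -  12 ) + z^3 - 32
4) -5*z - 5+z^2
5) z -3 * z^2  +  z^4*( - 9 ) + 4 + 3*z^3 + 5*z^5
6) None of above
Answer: 2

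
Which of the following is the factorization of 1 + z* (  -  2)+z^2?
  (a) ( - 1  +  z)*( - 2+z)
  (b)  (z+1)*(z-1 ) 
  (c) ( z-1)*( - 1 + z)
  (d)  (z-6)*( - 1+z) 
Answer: c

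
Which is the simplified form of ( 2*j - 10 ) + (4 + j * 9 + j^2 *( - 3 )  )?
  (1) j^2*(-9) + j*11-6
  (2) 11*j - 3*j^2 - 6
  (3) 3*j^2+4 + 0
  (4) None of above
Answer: 2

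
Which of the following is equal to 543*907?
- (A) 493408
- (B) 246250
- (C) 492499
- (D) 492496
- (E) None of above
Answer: E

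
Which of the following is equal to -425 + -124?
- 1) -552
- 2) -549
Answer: 2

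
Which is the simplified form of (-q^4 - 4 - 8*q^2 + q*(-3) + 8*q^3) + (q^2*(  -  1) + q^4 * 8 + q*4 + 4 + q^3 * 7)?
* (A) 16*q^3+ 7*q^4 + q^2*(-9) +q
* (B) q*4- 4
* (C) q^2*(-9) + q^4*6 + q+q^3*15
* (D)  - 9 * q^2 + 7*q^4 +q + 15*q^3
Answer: D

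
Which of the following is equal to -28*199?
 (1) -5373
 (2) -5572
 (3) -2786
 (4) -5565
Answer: 2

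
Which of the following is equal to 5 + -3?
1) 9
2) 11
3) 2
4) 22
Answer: 3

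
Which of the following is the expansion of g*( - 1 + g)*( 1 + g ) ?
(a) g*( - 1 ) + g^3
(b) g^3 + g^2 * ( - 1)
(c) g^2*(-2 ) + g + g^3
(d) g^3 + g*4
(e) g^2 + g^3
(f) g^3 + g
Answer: a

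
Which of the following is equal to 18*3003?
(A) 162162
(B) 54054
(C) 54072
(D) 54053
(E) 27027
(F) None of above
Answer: B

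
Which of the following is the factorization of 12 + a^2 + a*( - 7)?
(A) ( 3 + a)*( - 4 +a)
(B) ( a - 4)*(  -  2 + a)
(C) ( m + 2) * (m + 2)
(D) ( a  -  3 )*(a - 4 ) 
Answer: D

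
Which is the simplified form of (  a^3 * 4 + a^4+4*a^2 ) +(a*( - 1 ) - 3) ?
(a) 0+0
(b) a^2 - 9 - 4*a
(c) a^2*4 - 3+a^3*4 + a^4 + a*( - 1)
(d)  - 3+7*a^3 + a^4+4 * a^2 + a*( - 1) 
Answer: c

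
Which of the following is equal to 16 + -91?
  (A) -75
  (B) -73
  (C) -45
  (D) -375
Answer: A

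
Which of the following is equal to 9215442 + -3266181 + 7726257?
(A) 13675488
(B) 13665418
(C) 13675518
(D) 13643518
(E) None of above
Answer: C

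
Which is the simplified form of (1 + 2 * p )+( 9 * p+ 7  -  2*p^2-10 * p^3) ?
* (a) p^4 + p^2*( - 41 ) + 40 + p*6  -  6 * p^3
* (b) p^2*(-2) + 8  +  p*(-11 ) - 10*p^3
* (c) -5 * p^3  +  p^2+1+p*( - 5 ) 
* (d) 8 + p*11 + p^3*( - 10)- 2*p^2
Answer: d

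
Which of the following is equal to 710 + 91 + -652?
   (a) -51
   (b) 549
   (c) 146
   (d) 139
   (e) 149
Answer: e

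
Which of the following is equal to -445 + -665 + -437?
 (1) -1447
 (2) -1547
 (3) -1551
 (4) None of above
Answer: 2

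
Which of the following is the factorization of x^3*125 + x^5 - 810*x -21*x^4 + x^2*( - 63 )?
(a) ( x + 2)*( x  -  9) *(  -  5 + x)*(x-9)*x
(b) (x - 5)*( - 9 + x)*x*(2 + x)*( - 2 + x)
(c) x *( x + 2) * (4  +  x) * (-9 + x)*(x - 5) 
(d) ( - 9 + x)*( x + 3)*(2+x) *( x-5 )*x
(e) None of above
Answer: a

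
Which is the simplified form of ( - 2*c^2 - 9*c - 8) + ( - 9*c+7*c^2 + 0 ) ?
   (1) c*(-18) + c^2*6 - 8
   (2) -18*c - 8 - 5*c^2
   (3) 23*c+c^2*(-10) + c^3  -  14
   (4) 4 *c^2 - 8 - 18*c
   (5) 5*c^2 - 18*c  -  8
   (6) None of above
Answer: 5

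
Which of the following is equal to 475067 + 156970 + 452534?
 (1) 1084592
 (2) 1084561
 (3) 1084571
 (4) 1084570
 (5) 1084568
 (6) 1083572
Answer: 3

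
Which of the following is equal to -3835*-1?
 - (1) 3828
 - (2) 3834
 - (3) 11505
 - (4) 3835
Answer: 4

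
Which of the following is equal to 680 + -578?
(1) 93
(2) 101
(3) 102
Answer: 3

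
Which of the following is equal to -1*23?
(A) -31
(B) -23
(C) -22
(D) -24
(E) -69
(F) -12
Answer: B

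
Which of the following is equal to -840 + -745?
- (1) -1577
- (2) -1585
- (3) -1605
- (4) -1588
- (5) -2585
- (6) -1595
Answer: 2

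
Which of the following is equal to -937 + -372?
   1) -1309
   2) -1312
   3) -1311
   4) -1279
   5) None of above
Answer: 1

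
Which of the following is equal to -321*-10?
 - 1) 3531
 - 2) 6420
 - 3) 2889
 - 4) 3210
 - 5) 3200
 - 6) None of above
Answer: 4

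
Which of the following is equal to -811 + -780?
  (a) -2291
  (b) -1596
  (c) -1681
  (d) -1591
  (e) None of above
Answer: d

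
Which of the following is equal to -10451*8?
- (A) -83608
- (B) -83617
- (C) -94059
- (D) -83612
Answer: A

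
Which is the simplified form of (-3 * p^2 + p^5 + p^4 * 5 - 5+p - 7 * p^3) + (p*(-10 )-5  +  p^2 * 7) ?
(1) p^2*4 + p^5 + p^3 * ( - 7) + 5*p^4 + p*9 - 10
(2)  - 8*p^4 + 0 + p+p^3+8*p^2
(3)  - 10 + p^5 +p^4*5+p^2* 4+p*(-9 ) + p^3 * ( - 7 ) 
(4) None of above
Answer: 3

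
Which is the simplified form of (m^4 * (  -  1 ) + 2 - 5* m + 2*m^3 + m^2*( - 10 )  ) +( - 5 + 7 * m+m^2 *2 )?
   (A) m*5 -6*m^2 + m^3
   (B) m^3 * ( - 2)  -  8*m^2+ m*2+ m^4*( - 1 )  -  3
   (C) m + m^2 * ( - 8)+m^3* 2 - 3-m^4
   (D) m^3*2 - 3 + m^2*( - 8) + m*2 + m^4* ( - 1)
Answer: D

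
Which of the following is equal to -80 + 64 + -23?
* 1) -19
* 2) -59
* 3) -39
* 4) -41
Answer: 3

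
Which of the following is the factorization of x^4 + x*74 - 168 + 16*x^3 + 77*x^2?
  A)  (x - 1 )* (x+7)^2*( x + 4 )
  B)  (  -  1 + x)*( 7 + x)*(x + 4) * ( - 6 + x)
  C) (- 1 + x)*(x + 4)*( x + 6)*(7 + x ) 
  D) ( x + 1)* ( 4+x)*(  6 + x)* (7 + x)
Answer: C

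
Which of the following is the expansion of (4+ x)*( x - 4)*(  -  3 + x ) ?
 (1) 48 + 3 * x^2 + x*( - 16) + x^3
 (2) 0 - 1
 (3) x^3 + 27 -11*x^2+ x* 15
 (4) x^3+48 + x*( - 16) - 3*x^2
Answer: 4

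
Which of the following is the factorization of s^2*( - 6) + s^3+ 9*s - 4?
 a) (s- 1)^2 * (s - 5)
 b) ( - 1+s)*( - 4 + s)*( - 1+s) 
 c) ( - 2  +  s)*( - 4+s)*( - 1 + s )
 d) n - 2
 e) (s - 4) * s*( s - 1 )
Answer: b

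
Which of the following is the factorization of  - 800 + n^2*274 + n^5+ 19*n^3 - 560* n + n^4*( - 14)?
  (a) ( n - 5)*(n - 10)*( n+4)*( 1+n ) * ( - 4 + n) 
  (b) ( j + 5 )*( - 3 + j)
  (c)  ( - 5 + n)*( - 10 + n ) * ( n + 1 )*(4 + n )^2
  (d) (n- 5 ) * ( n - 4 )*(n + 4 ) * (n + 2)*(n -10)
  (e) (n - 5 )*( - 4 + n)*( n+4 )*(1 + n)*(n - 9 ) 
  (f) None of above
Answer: a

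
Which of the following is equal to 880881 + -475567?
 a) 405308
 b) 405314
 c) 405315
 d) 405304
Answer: b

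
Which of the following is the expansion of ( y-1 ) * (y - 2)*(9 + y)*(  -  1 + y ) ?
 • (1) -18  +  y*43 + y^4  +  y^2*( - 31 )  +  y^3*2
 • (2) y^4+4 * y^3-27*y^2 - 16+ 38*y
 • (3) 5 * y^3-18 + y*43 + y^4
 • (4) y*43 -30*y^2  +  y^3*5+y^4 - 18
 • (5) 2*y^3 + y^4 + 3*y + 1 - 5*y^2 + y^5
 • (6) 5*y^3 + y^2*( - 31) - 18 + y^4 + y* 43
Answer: 6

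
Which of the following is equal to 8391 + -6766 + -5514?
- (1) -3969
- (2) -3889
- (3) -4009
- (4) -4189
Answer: 2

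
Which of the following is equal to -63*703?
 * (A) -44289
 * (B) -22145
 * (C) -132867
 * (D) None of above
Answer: A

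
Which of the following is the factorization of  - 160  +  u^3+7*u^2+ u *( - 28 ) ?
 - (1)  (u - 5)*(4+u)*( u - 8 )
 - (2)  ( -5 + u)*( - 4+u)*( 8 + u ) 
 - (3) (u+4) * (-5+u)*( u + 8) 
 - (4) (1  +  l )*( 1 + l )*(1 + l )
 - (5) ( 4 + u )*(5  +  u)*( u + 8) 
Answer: 3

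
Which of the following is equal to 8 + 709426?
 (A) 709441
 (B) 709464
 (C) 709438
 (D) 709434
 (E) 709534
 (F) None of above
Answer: D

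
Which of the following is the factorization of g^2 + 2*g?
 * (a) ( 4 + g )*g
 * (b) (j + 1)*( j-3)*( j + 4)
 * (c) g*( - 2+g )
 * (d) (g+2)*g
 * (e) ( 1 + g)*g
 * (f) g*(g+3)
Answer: d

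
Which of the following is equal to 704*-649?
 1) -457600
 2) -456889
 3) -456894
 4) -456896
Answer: 4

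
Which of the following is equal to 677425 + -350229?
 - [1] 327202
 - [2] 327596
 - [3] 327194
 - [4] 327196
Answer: 4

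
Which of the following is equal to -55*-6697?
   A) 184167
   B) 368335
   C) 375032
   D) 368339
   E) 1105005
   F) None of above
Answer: B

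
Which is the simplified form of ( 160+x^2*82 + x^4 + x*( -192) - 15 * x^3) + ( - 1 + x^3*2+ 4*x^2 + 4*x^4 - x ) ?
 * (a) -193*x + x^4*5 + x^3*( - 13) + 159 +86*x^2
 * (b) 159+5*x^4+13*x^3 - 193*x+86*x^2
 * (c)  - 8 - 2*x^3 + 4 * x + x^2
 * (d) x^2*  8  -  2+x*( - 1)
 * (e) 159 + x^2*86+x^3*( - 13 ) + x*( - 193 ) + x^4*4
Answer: a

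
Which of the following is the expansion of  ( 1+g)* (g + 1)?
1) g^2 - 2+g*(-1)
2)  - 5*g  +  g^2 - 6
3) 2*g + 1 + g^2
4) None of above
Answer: 3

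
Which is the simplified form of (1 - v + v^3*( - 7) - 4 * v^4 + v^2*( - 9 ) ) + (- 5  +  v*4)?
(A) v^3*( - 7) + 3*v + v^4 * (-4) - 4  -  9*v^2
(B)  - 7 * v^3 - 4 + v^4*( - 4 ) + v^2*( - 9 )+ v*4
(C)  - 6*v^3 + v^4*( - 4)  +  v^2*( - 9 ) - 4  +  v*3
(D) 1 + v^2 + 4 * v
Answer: A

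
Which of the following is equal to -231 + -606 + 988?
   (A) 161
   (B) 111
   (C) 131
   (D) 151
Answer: D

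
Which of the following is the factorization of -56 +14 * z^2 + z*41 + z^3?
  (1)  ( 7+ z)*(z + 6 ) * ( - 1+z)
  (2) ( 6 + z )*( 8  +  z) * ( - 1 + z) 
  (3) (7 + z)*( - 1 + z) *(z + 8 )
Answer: 3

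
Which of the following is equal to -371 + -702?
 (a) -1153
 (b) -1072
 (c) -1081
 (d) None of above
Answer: d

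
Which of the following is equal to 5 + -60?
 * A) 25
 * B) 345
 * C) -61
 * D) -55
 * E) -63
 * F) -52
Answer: D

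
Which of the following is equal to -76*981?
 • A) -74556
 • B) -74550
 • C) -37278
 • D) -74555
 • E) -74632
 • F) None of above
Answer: A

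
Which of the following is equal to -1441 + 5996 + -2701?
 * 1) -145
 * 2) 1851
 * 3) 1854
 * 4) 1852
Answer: 3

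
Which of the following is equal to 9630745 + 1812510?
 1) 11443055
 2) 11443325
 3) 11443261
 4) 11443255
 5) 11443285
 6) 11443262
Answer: 4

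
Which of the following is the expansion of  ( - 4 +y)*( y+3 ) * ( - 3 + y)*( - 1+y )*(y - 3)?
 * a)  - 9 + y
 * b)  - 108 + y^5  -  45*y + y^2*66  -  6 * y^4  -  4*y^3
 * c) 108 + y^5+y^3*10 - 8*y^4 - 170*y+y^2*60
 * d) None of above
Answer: d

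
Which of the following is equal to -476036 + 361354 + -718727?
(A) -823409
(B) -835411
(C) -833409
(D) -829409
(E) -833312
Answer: C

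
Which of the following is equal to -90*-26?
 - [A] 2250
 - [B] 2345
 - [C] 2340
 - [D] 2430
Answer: C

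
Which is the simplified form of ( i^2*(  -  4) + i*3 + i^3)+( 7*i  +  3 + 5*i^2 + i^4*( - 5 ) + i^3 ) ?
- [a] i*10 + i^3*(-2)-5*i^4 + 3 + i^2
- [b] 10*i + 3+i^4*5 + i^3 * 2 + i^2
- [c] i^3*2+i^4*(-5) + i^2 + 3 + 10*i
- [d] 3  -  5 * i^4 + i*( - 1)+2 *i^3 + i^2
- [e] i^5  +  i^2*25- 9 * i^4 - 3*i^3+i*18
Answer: c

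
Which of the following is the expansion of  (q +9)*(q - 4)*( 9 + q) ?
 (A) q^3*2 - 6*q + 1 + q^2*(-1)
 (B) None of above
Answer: B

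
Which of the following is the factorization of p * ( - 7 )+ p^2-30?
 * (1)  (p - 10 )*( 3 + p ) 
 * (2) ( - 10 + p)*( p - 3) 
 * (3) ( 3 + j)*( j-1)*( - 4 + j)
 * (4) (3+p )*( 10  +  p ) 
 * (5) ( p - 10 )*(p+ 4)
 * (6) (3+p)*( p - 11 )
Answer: 1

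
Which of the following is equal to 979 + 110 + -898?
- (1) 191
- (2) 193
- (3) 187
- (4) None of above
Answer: 1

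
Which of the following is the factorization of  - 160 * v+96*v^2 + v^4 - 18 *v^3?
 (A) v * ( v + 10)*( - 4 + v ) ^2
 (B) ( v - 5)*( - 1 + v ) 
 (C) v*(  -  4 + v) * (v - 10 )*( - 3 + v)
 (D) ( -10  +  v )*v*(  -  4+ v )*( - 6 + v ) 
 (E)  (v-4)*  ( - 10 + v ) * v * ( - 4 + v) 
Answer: E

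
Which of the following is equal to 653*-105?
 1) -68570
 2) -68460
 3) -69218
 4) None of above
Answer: 4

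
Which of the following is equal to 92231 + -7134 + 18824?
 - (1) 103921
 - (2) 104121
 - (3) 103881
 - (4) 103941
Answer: 1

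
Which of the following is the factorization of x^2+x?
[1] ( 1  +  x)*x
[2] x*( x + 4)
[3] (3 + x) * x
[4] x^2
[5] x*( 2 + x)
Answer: 1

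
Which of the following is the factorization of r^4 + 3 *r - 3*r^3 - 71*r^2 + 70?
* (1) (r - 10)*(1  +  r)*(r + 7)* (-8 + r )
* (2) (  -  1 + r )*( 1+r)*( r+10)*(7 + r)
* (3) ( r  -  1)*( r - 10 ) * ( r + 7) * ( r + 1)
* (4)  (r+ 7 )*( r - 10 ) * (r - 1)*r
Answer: 3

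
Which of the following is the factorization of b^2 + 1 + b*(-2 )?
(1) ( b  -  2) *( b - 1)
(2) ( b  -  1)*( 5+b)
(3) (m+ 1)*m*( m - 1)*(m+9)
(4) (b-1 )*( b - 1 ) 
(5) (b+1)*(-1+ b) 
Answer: 4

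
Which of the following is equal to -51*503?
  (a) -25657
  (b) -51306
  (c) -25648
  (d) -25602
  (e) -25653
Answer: e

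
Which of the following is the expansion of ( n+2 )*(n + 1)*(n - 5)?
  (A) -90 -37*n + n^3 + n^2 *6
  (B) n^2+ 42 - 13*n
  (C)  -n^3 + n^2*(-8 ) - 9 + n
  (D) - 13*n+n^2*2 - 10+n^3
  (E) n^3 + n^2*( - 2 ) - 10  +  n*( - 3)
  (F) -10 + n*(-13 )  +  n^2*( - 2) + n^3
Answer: F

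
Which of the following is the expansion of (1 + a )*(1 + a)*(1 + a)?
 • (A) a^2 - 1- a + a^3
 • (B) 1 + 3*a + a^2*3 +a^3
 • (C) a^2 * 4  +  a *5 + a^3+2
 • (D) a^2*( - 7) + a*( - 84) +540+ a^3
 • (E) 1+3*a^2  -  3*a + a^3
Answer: B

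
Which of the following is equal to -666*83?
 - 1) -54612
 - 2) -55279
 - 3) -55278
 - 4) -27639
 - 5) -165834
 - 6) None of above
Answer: 3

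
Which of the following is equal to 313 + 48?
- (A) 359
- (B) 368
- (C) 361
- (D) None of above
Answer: C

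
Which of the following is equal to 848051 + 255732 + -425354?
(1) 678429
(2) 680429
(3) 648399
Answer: 1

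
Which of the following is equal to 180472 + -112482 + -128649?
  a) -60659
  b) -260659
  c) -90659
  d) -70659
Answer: a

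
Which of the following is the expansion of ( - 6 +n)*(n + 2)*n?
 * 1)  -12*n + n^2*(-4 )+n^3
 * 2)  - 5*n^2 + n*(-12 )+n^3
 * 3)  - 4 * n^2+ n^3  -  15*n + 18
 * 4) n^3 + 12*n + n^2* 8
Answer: 1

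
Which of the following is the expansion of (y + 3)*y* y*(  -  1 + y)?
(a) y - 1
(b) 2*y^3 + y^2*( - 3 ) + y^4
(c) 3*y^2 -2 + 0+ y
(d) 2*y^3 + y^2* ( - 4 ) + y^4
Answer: b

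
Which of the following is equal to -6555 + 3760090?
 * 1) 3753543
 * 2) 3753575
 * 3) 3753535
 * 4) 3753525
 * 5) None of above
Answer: 3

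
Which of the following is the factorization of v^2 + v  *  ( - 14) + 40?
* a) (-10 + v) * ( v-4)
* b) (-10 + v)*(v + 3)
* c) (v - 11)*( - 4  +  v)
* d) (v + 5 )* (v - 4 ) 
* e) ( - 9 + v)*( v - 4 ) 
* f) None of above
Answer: a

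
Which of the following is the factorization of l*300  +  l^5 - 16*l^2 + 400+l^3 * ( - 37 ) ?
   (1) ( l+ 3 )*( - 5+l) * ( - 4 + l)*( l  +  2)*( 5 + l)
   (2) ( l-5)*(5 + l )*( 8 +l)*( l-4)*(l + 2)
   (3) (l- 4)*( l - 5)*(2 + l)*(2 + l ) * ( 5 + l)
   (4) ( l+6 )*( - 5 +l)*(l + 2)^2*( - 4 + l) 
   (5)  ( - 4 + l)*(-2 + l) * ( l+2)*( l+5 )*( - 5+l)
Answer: 3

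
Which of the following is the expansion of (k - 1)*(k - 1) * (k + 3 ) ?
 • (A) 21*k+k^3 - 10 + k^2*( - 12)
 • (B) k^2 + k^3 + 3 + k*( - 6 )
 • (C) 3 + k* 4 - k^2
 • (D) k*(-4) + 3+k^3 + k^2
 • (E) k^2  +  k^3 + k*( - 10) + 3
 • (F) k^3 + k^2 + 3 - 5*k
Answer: F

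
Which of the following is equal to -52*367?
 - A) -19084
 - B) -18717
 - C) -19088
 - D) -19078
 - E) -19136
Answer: A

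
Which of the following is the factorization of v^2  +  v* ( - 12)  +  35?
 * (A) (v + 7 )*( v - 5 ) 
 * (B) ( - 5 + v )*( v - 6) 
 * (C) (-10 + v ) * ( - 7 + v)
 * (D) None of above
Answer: D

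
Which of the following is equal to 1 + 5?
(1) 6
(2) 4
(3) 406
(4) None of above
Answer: 1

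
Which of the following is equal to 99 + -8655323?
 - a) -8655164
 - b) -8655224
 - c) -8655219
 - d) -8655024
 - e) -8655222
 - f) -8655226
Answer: b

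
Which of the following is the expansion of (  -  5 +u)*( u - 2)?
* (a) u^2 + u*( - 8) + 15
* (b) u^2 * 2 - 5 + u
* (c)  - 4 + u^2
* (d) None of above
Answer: d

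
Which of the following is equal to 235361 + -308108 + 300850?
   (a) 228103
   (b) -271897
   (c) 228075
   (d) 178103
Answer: a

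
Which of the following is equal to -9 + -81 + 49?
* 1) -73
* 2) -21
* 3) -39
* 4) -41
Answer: 4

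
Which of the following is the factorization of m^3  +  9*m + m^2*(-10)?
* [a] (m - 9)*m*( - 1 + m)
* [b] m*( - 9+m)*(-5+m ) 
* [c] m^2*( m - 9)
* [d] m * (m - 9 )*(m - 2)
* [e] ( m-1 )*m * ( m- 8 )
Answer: a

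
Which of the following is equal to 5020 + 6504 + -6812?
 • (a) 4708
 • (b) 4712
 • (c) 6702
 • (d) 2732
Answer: b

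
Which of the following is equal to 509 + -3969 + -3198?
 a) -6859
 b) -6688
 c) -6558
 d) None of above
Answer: d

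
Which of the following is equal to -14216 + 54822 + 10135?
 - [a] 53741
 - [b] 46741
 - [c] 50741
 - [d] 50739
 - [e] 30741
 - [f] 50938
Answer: c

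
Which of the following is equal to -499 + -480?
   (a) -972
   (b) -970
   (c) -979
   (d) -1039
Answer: c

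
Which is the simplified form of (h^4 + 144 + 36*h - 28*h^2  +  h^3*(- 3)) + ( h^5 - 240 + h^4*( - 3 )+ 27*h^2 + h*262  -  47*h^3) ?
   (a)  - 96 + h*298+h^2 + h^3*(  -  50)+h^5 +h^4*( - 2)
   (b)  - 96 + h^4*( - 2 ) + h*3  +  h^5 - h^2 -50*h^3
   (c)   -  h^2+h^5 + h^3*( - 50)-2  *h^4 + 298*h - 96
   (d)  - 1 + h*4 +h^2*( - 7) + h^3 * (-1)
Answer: c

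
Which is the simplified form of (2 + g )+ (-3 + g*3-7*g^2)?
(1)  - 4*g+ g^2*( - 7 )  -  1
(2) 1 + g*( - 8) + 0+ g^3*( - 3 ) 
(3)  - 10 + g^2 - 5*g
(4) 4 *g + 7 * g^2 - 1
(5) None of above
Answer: 5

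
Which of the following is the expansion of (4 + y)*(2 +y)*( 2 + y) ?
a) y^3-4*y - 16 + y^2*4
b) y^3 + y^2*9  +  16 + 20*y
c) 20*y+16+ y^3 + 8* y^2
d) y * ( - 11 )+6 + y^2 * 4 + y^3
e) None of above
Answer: c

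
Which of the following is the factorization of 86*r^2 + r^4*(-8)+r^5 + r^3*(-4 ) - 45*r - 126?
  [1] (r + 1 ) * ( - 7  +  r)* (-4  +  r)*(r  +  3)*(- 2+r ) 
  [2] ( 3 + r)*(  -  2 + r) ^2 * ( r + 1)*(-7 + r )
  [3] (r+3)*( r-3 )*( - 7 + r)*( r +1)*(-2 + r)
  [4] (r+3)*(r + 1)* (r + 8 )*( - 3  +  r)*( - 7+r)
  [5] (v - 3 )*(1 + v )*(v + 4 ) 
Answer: 3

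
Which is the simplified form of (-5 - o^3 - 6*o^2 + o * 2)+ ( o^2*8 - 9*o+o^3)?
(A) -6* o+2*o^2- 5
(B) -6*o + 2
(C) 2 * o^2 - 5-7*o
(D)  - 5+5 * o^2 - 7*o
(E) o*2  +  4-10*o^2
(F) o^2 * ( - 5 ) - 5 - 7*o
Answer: C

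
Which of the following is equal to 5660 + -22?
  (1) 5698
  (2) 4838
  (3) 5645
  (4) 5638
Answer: 4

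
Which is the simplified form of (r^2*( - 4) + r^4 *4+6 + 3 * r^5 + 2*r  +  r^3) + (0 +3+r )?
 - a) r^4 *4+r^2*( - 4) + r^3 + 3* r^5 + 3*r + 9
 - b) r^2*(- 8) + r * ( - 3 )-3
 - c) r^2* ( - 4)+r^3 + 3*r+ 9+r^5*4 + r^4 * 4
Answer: a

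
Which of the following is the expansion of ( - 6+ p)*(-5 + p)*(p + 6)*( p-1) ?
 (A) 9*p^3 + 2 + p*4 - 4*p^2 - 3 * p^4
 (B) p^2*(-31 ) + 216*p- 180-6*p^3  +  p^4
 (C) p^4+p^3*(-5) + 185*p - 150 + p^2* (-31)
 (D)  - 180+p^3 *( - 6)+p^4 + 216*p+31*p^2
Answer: B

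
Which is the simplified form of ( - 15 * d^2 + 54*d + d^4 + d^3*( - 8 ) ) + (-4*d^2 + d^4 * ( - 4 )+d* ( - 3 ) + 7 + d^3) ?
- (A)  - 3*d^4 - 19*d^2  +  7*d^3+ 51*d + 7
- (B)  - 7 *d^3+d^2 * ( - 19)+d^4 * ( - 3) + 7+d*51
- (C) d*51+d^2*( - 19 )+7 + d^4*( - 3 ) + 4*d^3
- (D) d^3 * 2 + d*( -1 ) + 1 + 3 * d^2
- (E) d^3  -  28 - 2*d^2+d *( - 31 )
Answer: B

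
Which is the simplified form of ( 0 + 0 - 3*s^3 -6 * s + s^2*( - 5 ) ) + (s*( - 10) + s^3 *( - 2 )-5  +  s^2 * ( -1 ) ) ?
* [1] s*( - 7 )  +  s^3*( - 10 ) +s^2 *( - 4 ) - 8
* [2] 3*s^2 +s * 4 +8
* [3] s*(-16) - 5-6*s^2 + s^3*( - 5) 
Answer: 3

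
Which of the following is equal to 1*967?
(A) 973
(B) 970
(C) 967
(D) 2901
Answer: C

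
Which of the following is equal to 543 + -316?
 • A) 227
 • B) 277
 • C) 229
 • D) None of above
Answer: A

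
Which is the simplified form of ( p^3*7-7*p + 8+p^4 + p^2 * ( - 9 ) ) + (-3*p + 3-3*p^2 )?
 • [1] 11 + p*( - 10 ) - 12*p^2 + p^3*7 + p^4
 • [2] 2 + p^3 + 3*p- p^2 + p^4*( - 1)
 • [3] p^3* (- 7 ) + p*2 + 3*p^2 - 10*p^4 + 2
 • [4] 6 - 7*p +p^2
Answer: 1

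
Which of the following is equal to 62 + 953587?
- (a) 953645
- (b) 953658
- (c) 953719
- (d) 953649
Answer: d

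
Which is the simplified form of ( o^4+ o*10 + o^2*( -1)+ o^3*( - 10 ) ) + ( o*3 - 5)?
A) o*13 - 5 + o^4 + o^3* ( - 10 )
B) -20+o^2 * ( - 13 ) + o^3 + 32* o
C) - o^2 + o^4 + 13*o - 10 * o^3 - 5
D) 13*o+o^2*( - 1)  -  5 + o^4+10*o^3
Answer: C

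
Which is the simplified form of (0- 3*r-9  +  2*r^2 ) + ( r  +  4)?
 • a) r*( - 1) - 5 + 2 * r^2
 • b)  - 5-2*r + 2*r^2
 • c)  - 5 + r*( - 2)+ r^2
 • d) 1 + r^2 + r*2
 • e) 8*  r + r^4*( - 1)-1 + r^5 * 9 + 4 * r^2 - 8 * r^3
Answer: b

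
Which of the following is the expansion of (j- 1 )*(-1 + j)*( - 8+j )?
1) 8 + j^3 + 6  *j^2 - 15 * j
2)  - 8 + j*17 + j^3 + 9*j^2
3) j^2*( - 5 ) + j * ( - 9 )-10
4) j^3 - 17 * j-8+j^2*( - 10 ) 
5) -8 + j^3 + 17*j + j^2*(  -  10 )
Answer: 5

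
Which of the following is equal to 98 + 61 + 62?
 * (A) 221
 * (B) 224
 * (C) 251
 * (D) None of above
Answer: A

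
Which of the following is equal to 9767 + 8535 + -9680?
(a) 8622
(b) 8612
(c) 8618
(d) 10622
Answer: a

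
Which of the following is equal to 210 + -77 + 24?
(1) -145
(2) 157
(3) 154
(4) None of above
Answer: 2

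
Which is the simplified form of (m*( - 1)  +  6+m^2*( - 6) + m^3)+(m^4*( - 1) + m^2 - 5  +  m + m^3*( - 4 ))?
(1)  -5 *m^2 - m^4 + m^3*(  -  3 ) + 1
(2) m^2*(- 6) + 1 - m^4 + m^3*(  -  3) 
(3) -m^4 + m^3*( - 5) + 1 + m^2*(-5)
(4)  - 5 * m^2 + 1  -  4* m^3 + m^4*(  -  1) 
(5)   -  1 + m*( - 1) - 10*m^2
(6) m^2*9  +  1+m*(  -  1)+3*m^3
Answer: 1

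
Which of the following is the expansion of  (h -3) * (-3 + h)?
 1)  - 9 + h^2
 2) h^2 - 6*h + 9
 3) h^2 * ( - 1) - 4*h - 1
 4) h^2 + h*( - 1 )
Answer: 2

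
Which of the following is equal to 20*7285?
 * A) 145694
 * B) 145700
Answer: B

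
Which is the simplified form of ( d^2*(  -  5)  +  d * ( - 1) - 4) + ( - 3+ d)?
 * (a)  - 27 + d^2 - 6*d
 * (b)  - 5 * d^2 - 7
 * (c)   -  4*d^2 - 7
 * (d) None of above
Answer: b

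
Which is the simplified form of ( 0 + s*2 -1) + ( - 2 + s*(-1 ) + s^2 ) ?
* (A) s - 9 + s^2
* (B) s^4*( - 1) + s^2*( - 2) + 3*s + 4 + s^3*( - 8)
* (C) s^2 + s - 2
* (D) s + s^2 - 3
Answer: D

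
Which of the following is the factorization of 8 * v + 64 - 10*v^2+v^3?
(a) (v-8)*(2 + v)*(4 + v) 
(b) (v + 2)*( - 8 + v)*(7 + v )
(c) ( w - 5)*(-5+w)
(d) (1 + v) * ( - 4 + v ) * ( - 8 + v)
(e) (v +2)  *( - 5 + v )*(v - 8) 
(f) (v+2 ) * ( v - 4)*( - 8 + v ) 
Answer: f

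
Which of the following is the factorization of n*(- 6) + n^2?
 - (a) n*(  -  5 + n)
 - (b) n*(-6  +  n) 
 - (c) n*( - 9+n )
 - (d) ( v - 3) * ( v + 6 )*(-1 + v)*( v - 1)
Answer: b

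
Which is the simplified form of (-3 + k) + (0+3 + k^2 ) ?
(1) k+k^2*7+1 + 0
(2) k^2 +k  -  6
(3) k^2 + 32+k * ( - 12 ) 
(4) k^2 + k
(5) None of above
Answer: 4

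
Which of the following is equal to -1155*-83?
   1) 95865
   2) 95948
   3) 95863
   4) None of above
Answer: 1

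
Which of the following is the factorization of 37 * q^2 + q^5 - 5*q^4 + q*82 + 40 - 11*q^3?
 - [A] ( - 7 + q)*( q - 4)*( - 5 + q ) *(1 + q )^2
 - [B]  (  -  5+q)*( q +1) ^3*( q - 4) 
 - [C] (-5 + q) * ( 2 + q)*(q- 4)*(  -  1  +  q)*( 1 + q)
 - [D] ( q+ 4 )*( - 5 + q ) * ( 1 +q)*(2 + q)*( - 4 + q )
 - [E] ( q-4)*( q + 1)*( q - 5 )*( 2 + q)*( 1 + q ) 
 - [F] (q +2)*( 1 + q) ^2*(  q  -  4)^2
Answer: E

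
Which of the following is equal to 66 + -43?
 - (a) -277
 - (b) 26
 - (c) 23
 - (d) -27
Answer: c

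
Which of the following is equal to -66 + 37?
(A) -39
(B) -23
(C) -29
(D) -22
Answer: C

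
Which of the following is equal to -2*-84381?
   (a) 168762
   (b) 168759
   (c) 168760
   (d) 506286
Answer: a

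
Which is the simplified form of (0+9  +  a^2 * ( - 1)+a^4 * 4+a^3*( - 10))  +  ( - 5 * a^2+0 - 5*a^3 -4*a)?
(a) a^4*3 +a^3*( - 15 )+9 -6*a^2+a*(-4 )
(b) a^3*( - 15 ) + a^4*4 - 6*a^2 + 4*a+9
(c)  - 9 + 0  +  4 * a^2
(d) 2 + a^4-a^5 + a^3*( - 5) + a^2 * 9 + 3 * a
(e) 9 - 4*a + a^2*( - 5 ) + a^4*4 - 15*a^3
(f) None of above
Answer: f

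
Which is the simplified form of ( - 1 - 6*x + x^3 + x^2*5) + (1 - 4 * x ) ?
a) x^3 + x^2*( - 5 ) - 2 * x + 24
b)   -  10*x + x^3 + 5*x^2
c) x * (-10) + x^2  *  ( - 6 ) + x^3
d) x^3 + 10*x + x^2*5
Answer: b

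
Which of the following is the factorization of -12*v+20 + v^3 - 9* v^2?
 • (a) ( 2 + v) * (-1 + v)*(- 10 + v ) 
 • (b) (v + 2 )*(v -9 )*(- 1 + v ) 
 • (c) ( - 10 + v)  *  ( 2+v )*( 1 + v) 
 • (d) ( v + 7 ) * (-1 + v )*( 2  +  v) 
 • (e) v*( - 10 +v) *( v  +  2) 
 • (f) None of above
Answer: a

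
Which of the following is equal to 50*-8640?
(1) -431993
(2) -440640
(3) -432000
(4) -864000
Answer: 3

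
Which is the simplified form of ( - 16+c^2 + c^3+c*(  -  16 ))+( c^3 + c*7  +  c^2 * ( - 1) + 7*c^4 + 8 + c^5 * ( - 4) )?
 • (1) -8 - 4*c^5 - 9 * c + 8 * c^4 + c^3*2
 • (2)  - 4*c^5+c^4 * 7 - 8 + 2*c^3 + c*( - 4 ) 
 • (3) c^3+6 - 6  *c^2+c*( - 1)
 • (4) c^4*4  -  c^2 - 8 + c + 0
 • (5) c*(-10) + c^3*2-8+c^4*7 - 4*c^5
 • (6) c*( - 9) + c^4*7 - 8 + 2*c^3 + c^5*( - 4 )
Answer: 6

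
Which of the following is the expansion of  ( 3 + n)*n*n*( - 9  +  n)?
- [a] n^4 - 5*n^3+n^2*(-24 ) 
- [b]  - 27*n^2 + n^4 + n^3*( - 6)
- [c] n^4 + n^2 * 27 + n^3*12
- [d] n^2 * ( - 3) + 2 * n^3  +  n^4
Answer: b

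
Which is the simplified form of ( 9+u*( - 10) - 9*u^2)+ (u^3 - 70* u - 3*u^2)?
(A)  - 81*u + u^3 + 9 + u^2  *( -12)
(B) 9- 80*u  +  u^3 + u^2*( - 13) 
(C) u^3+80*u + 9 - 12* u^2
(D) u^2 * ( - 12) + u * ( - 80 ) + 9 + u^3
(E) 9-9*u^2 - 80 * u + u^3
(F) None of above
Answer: D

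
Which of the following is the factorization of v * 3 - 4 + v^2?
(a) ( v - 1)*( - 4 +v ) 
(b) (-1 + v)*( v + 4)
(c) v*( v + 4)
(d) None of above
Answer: b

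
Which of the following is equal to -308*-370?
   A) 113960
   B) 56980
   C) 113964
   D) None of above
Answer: A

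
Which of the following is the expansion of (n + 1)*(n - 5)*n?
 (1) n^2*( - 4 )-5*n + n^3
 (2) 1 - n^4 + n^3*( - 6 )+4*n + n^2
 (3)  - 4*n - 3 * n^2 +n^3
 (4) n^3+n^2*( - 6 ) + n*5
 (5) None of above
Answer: 1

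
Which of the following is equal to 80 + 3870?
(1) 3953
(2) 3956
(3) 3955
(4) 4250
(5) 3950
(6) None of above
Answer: 5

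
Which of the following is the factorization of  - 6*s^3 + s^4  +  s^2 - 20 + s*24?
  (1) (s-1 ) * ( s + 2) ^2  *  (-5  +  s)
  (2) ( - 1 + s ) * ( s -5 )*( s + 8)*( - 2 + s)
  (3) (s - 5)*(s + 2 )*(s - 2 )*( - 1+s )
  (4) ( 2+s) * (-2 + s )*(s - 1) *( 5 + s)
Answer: 3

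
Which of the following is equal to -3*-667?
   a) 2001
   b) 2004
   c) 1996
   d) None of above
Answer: a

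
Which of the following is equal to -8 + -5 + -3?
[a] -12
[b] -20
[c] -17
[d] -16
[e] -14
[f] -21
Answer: d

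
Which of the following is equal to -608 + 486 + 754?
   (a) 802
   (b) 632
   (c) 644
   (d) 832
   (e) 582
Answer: b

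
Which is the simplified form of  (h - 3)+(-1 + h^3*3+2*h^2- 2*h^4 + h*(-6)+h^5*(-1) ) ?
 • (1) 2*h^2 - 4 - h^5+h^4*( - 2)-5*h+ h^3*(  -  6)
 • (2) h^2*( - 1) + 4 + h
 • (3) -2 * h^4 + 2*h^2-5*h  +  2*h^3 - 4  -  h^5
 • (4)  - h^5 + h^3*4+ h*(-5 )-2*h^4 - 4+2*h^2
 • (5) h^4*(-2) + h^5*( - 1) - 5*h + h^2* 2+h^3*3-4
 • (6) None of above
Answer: 5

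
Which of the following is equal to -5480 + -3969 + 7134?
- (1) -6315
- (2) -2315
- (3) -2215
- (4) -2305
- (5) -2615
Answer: 2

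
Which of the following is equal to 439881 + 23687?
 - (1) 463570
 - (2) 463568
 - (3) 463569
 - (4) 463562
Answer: 2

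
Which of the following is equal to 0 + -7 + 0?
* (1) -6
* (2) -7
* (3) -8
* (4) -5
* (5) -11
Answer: 2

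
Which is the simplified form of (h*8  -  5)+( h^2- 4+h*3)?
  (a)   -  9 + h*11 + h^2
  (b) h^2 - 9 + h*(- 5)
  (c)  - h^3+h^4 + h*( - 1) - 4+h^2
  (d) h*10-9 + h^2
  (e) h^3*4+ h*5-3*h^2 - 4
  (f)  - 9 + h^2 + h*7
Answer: a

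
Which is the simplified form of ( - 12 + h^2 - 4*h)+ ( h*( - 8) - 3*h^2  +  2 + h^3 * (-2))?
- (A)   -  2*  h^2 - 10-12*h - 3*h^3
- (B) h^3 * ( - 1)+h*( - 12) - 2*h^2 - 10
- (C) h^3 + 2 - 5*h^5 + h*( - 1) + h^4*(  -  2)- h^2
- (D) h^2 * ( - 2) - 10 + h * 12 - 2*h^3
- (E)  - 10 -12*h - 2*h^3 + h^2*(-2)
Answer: E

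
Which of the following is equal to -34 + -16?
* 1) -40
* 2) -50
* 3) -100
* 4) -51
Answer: 2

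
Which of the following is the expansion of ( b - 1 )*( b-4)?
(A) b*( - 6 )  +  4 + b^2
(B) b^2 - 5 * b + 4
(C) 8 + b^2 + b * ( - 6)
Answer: B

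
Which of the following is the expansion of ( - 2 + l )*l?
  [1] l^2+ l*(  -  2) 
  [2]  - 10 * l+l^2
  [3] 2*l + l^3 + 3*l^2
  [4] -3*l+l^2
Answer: 1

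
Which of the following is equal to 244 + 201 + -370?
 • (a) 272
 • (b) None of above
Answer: b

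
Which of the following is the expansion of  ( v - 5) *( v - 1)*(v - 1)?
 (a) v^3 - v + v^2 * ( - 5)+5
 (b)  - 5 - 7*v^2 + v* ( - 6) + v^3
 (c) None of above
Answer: c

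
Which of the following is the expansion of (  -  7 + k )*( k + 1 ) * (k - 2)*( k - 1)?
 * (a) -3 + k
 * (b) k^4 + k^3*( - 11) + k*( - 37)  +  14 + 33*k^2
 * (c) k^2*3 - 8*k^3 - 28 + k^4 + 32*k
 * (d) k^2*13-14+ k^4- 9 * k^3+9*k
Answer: d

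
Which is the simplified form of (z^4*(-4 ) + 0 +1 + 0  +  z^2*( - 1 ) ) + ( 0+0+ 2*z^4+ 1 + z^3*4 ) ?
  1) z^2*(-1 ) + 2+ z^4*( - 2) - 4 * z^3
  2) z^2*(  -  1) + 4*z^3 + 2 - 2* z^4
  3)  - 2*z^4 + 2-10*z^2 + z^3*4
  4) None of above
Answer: 2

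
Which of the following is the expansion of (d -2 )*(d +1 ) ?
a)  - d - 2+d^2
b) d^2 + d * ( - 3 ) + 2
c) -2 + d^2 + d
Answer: a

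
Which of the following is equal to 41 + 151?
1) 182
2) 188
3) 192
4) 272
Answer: 3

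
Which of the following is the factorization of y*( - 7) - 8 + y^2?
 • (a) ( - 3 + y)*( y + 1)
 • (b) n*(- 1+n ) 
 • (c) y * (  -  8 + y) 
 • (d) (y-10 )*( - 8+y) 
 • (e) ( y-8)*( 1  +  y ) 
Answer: e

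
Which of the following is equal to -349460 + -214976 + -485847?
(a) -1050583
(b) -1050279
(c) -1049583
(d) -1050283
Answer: d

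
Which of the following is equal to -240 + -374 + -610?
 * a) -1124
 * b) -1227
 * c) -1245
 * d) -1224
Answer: d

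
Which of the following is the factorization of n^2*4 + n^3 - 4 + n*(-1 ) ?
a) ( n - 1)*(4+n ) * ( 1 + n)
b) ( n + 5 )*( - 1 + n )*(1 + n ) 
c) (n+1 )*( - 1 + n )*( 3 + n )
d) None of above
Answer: a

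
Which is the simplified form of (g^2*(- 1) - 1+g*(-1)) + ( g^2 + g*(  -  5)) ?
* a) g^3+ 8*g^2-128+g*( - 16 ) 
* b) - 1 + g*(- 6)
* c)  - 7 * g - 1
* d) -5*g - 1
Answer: b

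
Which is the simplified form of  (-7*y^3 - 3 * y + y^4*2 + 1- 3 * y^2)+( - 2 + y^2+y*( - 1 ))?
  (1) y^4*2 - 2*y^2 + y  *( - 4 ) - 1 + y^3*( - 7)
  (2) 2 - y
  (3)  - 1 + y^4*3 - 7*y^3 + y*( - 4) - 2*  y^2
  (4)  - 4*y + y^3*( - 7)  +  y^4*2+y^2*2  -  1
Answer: 1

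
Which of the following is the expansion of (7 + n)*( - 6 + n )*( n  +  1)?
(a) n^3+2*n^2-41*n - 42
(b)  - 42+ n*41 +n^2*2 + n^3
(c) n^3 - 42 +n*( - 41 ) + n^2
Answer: a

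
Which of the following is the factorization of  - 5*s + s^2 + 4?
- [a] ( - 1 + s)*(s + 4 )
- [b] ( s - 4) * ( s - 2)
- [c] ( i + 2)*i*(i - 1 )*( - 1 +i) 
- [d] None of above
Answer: d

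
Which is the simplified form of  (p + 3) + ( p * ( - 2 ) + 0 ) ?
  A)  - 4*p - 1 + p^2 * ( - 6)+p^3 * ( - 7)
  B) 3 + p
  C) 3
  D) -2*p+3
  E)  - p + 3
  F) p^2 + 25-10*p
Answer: E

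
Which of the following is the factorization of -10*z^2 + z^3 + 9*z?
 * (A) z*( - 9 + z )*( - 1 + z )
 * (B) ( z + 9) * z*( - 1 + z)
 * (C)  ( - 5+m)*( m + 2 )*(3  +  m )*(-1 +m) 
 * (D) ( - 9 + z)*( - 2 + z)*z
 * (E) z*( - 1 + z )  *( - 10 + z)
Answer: A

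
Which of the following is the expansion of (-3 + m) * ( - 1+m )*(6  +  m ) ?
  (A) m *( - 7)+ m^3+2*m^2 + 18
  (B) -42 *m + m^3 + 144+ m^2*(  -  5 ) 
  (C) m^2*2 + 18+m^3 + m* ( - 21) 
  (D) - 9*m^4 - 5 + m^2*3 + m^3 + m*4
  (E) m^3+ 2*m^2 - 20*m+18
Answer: C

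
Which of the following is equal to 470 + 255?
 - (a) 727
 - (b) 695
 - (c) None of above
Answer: c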